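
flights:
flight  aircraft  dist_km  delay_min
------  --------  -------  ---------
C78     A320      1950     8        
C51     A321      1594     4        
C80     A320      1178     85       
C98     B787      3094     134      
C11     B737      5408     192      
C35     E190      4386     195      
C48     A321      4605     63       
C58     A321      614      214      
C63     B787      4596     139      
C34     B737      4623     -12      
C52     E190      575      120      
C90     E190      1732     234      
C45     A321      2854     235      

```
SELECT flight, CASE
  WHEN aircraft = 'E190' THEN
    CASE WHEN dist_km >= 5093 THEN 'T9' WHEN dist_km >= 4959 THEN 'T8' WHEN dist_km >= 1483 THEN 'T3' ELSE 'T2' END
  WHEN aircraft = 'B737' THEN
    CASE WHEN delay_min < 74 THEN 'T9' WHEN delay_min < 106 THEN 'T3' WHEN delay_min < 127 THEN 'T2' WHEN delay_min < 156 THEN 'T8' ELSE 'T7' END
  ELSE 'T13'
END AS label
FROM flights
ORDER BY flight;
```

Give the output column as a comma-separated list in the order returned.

flight=C11: aircraft='B737' → inner[ELSE] → T7
flight=C34: aircraft='B737' → inner[delay_min < 74] → T9
flight=C35: aircraft='E190' → inner[dist_km >= 1483] → T3
flight=C45: aircraft='A321' → outer ELSE → T13
flight=C48: aircraft='A321' → outer ELSE → T13
flight=C51: aircraft='A321' → outer ELSE → T13
flight=C52: aircraft='E190' → inner[ELSE] → T2
flight=C58: aircraft='A321' → outer ELSE → T13
flight=C63: aircraft='B787' → outer ELSE → T13
flight=C78: aircraft='A320' → outer ELSE → T13
flight=C80: aircraft='A320' → outer ELSE → T13
flight=C90: aircraft='E190' → inner[dist_km >= 1483] → T3
flight=C98: aircraft='B787' → outer ELSE → T13

T7, T9, T3, T13, T13, T13, T2, T13, T13, T13, T13, T3, T13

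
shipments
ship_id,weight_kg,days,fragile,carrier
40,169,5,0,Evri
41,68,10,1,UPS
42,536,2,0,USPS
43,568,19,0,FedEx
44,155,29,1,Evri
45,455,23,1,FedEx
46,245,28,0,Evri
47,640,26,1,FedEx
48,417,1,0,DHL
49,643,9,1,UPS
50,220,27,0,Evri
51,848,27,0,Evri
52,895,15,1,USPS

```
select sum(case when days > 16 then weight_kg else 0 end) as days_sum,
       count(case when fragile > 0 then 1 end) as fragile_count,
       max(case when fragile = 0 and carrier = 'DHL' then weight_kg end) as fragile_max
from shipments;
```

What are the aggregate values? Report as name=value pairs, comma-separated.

[days_sum: days > 16]
ship_id=40: ✗
ship_id=41: ✗
ship_id=42: ✗
ship_id=43: ✓ → 568
ship_id=44: ✓ → 155
ship_id=45: ✓ → 455
ship_id=46: ✓ → 245
ship_id=47: ✓ → 640
ship_id=48: ✗
ship_id=49: ✗
ship_id=50: ✓ → 220
ship_id=51: ✓ → 848
ship_id=52: ✗
days_sum = 568 + 155 + 455 + 245 + 640 + 220 + 848 = 3131
—
[fragile_count: fragile > 0]
ship_id=40: ✗
ship_id=41: ✓ → 1
ship_id=42: ✗
ship_id=43: ✗
ship_id=44: ✓ → 1
ship_id=45: ✓ → 1
ship_id=46: ✗
ship_id=47: ✓ → 1
ship_id=48: ✗
ship_id=49: ✓ → 1
ship_id=50: ✗
ship_id=51: ✗
ship_id=52: ✓ → 1
fragile_count = COUNT(1, 1, 1, 1, 1, 1) = 6
—
[fragile_max: fragile = 0 and carrier = 'DHL']
ship_id=40: ✗
ship_id=41: ✗
ship_id=42: ✗
ship_id=43: ✗
ship_id=44: ✗
ship_id=45: ✗
ship_id=46: ✗
ship_id=47: ✗
ship_id=48: ✓ → 417
ship_id=49: ✗
ship_id=50: ✗
ship_id=51: ✗
ship_id=52: ✗
fragile_max = MAX(417) = 417

days_sum=3131, fragile_count=6, fragile_max=417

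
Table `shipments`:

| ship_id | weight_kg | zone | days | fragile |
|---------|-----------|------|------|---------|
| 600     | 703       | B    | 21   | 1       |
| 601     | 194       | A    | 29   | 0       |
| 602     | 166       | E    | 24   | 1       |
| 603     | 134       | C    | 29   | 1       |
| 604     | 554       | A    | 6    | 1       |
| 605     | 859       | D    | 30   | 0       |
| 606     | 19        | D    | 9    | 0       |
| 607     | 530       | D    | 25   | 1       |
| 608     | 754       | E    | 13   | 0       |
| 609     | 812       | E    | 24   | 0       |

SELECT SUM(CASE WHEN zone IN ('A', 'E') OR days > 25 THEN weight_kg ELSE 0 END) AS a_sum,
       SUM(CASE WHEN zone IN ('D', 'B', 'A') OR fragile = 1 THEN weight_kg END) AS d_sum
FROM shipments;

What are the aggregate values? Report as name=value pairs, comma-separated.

a_sum=3473, d_sum=3159

[a_sum: zone IN ('A', 'E') OR days > 25]
ship_id=600: ✗
ship_id=601: ✓ → 194
ship_id=602: ✓ → 166
ship_id=603: ✓ → 134
ship_id=604: ✓ → 554
ship_id=605: ✓ → 859
ship_id=606: ✗
ship_id=607: ✗
ship_id=608: ✓ → 754
ship_id=609: ✓ → 812
a_sum = 194 + 166 + 134 + 554 + 859 + 754 + 812 = 3473
—
[d_sum: zone IN ('D', 'B', 'A') OR fragile = 1]
ship_id=600: ✓ → 703
ship_id=601: ✓ → 194
ship_id=602: ✓ → 166
ship_id=603: ✓ → 134
ship_id=604: ✓ → 554
ship_id=605: ✓ → 859
ship_id=606: ✓ → 19
ship_id=607: ✓ → 530
ship_id=608: ✗
ship_id=609: ✗
d_sum = 703 + 194 + 166 + 134 + 554 + 859 + 19 + 530 = 3159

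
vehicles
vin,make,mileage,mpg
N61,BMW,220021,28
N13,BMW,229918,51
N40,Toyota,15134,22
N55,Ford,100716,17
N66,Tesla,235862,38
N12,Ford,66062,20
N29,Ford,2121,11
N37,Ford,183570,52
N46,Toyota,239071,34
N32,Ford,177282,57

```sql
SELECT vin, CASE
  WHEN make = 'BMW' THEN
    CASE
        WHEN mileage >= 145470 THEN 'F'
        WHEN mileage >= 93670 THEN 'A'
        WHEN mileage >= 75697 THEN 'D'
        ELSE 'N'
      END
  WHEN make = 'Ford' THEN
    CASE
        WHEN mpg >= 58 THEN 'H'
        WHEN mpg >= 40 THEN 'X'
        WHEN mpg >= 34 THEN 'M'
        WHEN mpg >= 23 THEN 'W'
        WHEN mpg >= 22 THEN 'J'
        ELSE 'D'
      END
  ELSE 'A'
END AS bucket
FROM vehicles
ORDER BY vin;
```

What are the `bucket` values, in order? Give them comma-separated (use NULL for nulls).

vin=N12: make='Ford' → inner[ELSE] → D
vin=N13: make='BMW' → inner[mileage >= 145470] → F
vin=N29: make='Ford' → inner[ELSE] → D
vin=N32: make='Ford' → inner[mpg >= 40] → X
vin=N37: make='Ford' → inner[mpg >= 40] → X
vin=N40: make='Toyota' → outer ELSE → A
vin=N46: make='Toyota' → outer ELSE → A
vin=N55: make='Ford' → inner[ELSE] → D
vin=N61: make='BMW' → inner[mileage >= 145470] → F
vin=N66: make='Tesla' → outer ELSE → A

D, F, D, X, X, A, A, D, F, A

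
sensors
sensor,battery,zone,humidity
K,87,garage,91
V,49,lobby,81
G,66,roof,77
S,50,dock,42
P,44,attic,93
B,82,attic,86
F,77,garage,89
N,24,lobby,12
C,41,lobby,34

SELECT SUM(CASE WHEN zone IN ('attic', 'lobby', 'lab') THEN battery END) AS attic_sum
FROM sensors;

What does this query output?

sensor=K: ✗
sensor=V: ✓ → 49
sensor=G: ✗
sensor=S: ✗
sensor=P: ✓ → 44
sensor=B: ✓ → 82
sensor=F: ✗
sensor=N: ✓ → 24
sensor=C: ✓ → 41
attic_sum = 49 + 44 + 82 + 24 + 41 = 240

240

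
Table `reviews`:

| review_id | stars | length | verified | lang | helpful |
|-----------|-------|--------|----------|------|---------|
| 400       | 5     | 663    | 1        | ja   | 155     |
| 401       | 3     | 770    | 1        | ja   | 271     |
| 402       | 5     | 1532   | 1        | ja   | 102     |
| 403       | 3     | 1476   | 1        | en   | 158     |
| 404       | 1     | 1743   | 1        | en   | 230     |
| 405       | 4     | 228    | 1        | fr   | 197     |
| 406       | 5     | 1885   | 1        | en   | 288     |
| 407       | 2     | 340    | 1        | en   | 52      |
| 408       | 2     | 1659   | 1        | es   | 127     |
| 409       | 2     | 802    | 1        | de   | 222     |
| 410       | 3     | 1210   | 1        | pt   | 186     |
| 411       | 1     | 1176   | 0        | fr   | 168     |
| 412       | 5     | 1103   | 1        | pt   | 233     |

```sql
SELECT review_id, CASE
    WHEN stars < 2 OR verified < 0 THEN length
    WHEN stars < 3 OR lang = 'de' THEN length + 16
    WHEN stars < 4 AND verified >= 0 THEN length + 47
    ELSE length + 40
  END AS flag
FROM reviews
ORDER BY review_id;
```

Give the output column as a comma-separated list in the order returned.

review_id=400: ELSE → 703
review_id=401: stars < 4 AND verified >= 0 → 817
review_id=402: ELSE → 1572
review_id=403: stars < 4 AND verified >= 0 → 1523
review_id=404: stars < 2 OR verified < 0 → 1743
review_id=405: ELSE → 268
review_id=406: ELSE → 1925
review_id=407: stars < 3 OR lang = 'de' → 356
review_id=408: stars < 3 OR lang = 'de' → 1675
review_id=409: stars < 3 OR lang = 'de' → 818
review_id=410: stars < 4 AND verified >= 0 → 1257
review_id=411: stars < 2 OR verified < 0 → 1176
review_id=412: ELSE → 1143

703, 817, 1572, 1523, 1743, 268, 1925, 356, 1675, 818, 1257, 1176, 1143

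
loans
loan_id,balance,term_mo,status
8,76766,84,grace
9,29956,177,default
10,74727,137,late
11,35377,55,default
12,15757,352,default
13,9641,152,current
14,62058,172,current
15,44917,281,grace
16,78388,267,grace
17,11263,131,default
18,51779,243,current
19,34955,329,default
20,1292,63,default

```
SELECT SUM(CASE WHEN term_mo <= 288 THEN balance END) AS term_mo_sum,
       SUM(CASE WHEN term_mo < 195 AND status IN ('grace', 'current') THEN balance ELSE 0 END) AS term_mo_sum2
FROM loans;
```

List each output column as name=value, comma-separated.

[term_mo_sum: term_mo <= 288]
loan_id=8: ✓ → 76766
loan_id=9: ✓ → 29956
loan_id=10: ✓ → 74727
loan_id=11: ✓ → 35377
loan_id=12: ✗
loan_id=13: ✓ → 9641
loan_id=14: ✓ → 62058
loan_id=15: ✓ → 44917
loan_id=16: ✓ → 78388
loan_id=17: ✓ → 11263
loan_id=18: ✓ → 51779
loan_id=19: ✗
loan_id=20: ✓ → 1292
term_mo_sum = 76766 + 29956 + 74727 + 35377 + 9641 + 62058 + 44917 + 78388 + 11263 + 51779 + 1292 = 476164
—
[term_mo_sum2: term_mo < 195 AND status IN ('grace', 'current')]
loan_id=8: ✓ → 76766
loan_id=9: ✗
loan_id=10: ✗
loan_id=11: ✗
loan_id=12: ✗
loan_id=13: ✓ → 9641
loan_id=14: ✓ → 62058
loan_id=15: ✗
loan_id=16: ✗
loan_id=17: ✗
loan_id=18: ✗
loan_id=19: ✗
loan_id=20: ✗
term_mo_sum2 = 76766 + 9641 + 62058 = 148465

term_mo_sum=476164, term_mo_sum2=148465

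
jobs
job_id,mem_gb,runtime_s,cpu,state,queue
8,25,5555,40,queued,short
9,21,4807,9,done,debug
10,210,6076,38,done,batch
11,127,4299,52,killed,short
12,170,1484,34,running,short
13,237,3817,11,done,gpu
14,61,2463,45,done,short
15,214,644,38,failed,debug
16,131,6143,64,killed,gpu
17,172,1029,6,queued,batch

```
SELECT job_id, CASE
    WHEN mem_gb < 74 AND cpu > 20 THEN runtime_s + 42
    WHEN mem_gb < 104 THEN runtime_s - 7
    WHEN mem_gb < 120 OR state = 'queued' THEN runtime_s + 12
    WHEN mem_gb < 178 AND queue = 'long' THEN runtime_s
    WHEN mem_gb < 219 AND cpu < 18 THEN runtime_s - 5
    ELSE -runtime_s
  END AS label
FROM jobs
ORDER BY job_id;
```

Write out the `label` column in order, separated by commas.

job_id=8: mem_gb < 74 AND cpu > 20 → 5597
job_id=9: mem_gb < 104 → 4800
job_id=10: ELSE → -6076
job_id=11: ELSE → -4299
job_id=12: ELSE → -1484
job_id=13: ELSE → -3817
job_id=14: mem_gb < 74 AND cpu > 20 → 2505
job_id=15: ELSE → -644
job_id=16: ELSE → -6143
job_id=17: mem_gb < 120 OR state = 'queued' → 1041

5597, 4800, -6076, -4299, -1484, -3817, 2505, -644, -6143, 1041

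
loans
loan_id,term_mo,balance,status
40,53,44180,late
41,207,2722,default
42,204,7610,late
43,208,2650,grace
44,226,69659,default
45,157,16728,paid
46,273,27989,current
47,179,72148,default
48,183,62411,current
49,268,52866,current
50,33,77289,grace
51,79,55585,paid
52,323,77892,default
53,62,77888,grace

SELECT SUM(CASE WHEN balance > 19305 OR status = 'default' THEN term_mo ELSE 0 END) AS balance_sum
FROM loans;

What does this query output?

1886

loan_id=40: ✓ → 53
loan_id=41: ✓ → 207
loan_id=42: ✗
loan_id=43: ✗
loan_id=44: ✓ → 226
loan_id=45: ✗
loan_id=46: ✓ → 273
loan_id=47: ✓ → 179
loan_id=48: ✓ → 183
loan_id=49: ✓ → 268
loan_id=50: ✓ → 33
loan_id=51: ✓ → 79
loan_id=52: ✓ → 323
loan_id=53: ✓ → 62
balance_sum = 53 + 207 + 226 + 273 + 179 + 183 + 268 + 33 + 79 + 323 + 62 = 1886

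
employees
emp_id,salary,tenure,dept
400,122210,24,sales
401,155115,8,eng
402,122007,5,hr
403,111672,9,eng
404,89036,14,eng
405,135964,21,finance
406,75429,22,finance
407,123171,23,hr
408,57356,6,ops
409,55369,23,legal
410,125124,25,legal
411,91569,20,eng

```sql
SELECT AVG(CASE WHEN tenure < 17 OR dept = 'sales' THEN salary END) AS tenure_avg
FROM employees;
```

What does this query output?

emp_id=400: ✓ → 122210
emp_id=401: ✓ → 155115
emp_id=402: ✓ → 122007
emp_id=403: ✓ → 111672
emp_id=404: ✓ → 89036
emp_id=405: ✗
emp_id=406: ✗
emp_id=407: ✗
emp_id=408: ✓ → 57356
emp_id=409: ✗
emp_id=410: ✗
emp_id=411: ✗
tenure_avg = (122210 + 155115 + 122007 + 111672 + 89036 + 57356) / 6 = 109566

109566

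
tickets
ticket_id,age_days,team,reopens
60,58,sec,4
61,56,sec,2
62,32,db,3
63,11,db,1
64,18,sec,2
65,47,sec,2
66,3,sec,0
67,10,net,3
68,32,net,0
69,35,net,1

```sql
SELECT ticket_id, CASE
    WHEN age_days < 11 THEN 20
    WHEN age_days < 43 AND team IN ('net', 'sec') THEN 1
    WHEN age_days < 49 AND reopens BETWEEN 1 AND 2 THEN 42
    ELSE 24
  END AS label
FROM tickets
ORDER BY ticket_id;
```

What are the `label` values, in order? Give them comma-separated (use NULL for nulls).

ticket_id=60: ELSE → 24
ticket_id=61: ELSE → 24
ticket_id=62: ELSE → 24
ticket_id=63: age_days < 49 AND reopens BETWEEN 1 AND 2 → 42
ticket_id=64: age_days < 43 AND team IN ('net', 'sec') → 1
ticket_id=65: age_days < 49 AND reopens BETWEEN 1 AND 2 → 42
ticket_id=66: age_days < 11 → 20
ticket_id=67: age_days < 11 → 20
ticket_id=68: age_days < 43 AND team IN ('net', 'sec') → 1
ticket_id=69: age_days < 43 AND team IN ('net', 'sec') → 1

24, 24, 24, 42, 1, 42, 20, 20, 1, 1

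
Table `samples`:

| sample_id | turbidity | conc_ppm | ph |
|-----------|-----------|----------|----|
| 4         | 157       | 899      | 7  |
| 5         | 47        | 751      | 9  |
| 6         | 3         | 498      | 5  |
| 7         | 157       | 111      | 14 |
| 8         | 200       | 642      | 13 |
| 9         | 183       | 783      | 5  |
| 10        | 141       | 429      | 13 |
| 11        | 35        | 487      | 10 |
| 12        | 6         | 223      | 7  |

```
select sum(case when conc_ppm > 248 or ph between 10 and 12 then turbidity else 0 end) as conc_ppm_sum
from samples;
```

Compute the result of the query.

sample_id=4: ✓ → 157
sample_id=5: ✓ → 47
sample_id=6: ✓ → 3
sample_id=7: ✗
sample_id=8: ✓ → 200
sample_id=9: ✓ → 183
sample_id=10: ✓ → 141
sample_id=11: ✓ → 35
sample_id=12: ✗
conc_ppm_sum = 157 + 47 + 3 + 200 + 183 + 141 + 35 = 766

766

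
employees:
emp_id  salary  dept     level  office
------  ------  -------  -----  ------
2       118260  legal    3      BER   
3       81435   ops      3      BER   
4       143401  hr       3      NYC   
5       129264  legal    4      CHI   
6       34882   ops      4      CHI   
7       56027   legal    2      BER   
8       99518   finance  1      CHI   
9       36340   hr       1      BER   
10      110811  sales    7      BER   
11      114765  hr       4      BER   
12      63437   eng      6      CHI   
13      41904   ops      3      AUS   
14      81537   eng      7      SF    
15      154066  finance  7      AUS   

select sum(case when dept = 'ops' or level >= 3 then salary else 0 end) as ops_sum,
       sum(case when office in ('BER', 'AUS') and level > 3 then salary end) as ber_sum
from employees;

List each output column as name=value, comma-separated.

ops_sum=1073762, ber_sum=379642

[ops_sum: dept = 'ops' or level >= 3]
emp_id=2: ✓ → 118260
emp_id=3: ✓ → 81435
emp_id=4: ✓ → 143401
emp_id=5: ✓ → 129264
emp_id=6: ✓ → 34882
emp_id=7: ✗
emp_id=8: ✗
emp_id=9: ✗
emp_id=10: ✓ → 110811
emp_id=11: ✓ → 114765
emp_id=12: ✓ → 63437
emp_id=13: ✓ → 41904
emp_id=14: ✓ → 81537
emp_id=15: ✓ → 154066
ops_sum = 118260 + 81435 + 143401 + 129264 + 34882 + 110811 + 114765 + 63437 + 41904 + 81537 + 154066 = 1073762
—
[ber_sum: office in ('BER', 'AUS') and level > 3]
emp_id=2: ✗
emp_id=3: ✗
emp_id=4: ✗
emp_id=5: ✗
emp_id=6: ✗
emp_id=7: ✗
emp_id=8: ✗
emp_id=9: ✗
emp_id=10: ✓ → 110811
emp_id=11: ✓ → 114765
emp_id=12: ✗
emp_id=13: ✗
emp_id=14: ✗
emp_id=15: ✓ → 154066
ber_sum = 110811 + 114765 + 154066 = 379642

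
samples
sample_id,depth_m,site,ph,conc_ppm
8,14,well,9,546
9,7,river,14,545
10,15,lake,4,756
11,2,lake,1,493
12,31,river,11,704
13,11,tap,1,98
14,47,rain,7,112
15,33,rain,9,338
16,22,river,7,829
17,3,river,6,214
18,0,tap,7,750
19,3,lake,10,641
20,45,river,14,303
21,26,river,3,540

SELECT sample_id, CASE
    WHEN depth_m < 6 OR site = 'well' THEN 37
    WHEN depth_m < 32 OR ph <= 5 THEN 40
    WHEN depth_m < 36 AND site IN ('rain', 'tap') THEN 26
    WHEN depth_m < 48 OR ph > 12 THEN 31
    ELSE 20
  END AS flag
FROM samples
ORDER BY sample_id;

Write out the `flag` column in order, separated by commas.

37, 40, 40, 37, 40, 40, 31, 26, 40, 37, 37, 37, 31, 40

sample_id=8: depth_m < 6 OR site = 'well' → 37
sample_id=9: depth_m < 32 OR ph <= 5 → 40
sample_id=10: depth_m < 32 OR ph <= 5 → 40
sample_id=11: depth_m < 6 OR site = 'well' → 37
sample_id=12: depth_m < 32 OR ph <= 5 → 40
sample_id=13: depth_m < 32 OR ph <= 5 → 40
sample_id=14: depth_m < 48 OR ph > 12 → 31
sample_id=15: depth_m < 36 AND site IN ('rain', 'tap') → 26
sample_id=16: depth_m < 32 OR ph <= 5 → 40
sample_id=17: depth_m < 6 OR site = 'well' → 37
sample_id=18: depth_m < 6 OR site = 'well' → 37
sample_id=19: depth_m < 6 OR site = 'well' → 37
sample_id=20: depth_m < 48 OR ph > 12 → 31
sample_id=21: depth_m < 32 OR ph <= 5 → 40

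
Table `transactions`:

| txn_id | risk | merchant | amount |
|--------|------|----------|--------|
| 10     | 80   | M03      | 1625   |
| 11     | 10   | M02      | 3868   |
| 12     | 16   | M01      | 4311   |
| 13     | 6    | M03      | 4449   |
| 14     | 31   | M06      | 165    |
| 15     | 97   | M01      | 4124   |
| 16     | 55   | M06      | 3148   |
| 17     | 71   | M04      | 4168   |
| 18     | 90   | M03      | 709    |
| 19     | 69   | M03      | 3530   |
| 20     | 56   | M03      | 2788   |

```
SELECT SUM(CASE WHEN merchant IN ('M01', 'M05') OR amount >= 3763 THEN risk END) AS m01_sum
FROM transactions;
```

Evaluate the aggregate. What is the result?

200

txn_id=10: ✗
txn_id=11: ✓ → 10
txn_id=12: ✓ → 16
txn_id=13: ✓ → 6
txn_id=14: ✗
txn_id=15: ✓ → 97
txn_id=16: ✗
txn_id=17: ✓ → 71
txn_id=18: ✗
txn_id=19: ✗
txn_id=20: ✗
m01_sum = 10 + 16 + 6 + 97 + 71 = 200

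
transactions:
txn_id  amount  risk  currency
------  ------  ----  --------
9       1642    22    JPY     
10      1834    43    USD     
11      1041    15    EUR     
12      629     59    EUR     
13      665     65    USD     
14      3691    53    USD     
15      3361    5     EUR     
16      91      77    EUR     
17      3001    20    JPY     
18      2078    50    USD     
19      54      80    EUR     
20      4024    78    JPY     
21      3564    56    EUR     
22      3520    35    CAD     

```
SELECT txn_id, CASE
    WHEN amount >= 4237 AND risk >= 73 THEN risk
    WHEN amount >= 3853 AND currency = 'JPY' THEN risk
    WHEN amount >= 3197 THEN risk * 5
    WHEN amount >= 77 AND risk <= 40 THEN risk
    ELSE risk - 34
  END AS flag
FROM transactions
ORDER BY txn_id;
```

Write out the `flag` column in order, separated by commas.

txn_id=9: amount >= 77 AND risk <= 40 → 22
txn_id=10: ELSE → 9
txn_id=11: amount >= 77 AND risk <= 40 → 15
txn_id=12: ELSE → 25
txn_id=13: ELSE → 31
txn_id=14: amount >= 3197 → 265
txn_id=15: amount >= 3197 → 25
txn_id=16: ELSE → 43
txn_id=17: amount >= 77 AND risk <= 40 → 20
txn_id=18: ELSE → 16
txn_id=19: ELSE → 46
txn_id=20: amount >= 3853 AND currency = 'JPY' → 78
txn_id=21: amount >= 3197 → 280
txn_id=22: amount >= 3197 → 175

22, 9, 15, 25, 31, 265, 25, 43, 20, 16, 46, 78, 280, 175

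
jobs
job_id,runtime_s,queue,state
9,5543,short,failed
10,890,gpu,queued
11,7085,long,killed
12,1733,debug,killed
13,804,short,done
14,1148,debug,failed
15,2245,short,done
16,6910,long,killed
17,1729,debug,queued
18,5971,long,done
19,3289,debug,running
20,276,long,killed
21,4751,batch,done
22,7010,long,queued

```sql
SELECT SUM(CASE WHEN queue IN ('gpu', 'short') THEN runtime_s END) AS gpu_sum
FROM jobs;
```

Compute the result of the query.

job_id=9: ✓ → 5543
job_id=10: ✓ → 890
job_id=11: ✗
job_id=12: ✗
job_id=13: ✓ → 804
job_id=14: ✗
job_id=15: ✓ → 2245
job_id=16: ✗
job_id=17: ✗
job_id=18: ✗
job_id=19: ✗
job_id=20: ✗
job_id=21: ✗
job_id=22: ✗
gpu_sum = 5543 + 890 + 804 + 2245 = 9482

9482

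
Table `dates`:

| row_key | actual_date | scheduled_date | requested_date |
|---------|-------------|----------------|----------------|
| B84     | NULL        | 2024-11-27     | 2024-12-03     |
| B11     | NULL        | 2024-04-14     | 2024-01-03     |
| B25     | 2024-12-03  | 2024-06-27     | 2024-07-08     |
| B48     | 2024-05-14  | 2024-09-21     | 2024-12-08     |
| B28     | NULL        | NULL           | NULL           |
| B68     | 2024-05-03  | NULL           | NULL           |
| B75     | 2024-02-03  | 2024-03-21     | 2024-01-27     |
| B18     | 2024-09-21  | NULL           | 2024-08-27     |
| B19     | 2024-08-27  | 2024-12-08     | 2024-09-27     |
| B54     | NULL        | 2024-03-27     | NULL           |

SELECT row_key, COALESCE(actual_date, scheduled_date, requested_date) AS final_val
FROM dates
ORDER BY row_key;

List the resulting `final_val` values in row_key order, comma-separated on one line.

row_key=B11: actual_date=NULL, scheduled_date=2024-04-14 → 2024-04-14
row_key=B18: actual_date=2024-09-21 → 2024-09-21
row_key=B19: actual_date=2024-08-27 → 2024-08-27
row_key=B25: actual_date=2024-12-03 → 2024-12-03
row_key=B28: actual_date=NULL, scheduled_date=NULL, requested_date=NULL (all NULL) → NULL
row_key=B48: actual_date=2024-05-14 → 2024-05-14
row_key=B54: actual_date=NULL, scheduled_date=2024-03-27 → 2024-03-27
row_key=B68: actual_date=2024-05-03 → 2024-05-03
row_key=B75: actual_date=2024-02-03 → 2024-02-03
row_key=B84: actual_date=NULL, scheduled_date=2024-11-27 → 2024-11-27

2024-04-14, 2024-09-21, 2024-08-27, 2024-12-03, NULL, 2024-05-14, 2024-03-27, 2024-05-03, 2024-02-03, 2024-11-27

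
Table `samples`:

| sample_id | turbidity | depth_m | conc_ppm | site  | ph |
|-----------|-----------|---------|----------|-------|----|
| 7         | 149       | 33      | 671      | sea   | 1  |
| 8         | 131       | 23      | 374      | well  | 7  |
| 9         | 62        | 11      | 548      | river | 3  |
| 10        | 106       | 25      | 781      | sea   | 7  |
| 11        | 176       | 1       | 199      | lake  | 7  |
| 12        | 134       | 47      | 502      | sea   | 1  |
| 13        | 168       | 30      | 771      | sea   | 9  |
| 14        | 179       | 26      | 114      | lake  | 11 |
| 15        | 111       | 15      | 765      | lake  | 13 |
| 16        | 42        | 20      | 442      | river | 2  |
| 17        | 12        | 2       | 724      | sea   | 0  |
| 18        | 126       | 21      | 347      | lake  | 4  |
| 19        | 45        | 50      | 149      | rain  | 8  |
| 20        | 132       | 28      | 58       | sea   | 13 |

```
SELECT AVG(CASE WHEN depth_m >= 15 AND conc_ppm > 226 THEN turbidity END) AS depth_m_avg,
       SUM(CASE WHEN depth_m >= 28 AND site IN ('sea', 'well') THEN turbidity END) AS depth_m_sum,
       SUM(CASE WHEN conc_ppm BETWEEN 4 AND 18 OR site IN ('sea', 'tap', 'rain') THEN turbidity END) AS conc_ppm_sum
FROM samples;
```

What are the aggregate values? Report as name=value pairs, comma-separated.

depth_m_avg=120.875, depth_m_sum=583, conc_ppm_sum=746

[depth_m_avg: depth_m >= 15 AND conc_ppm > 226]
sample_id=7: ✓ → 149
sample_id=8: ✓ → 131
sample_id=9: ✗
sample_id=10: ✓ → 106
sample_id=11: ✗
sample_id=12: ✓ → 134
sample_id=13: ✓ → 168
sample_id=14: ✗
sample_id=15: ✓ → 111
sample_id=16: ✓ → 42
sample_id=17: ✗
sample_id=18: ✓ → 126
sample_id=19: ✗
sample_id=20: ✗
depth_m_avg = (149 + 131 + 106 + 134 + 168 + 111 + 42 + 126) / 8 = 120.875
—
[depth_m_sum: depth_m >= 28 AND site IN ('sea', 'well')]
sample_id=7: ✓ → 149
sample_id=8: ✗
sample_id=9: ✗
sample_id=10: ✗
sample_id=11: ✗
sample_id=12: ✓ → 134
sample_id=13: ✓ → 168
sample_id=14: ✗
sample_id=15: ✗
sample_id=16: ✗
sample_id=17: ✗
sample_id=18: ✗
sample_id=19: ✗
sample_id=20: ✓ → 132
depth_m_sum = 149 + 134 + 168 + 132 = 583
—
[conc_ppm_sum: conc_ppm BETWEEN 4 AND 18 OR site IN ('sea', 'tap', 'rain')]
sample_id=7: ✓ → 149
sample_id=8: ✗
sample_id=9: ✗
sample_id=10: ✓ → 106
sample_id=11: ✗
sample_id=12: ✓ → 134
sample_id=13: ✓ → 168
sample_id=14: ✗
sample_id=15: ✗
sample_id=16: ✗
sample_id=17: ✓ → 12
sample_id=18: ✗
sample_id=19: ✓ → 45
sample_id=20: ✓ → 132
conc_ppm_sum = 149 + 106 + 134 + 168 + 12 + 45 + 132 = 746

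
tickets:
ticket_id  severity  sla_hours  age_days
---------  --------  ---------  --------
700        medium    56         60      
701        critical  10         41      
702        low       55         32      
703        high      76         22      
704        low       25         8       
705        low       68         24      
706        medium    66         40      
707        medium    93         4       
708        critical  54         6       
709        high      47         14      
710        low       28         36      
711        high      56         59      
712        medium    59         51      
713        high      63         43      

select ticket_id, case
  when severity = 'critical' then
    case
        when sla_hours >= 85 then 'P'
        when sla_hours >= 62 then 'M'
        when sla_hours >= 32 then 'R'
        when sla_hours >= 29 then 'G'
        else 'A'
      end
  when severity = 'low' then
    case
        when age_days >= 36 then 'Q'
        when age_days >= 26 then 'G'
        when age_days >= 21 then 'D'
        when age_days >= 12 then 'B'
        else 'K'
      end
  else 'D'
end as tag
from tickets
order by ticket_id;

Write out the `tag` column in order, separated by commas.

D, A, G, D, K, D, D, D, R, D, Q, D, D, D

ticket_id=700: severity='medium' → outer ELSE → D
ticket_id=701: severity='critical' → inner[ELSE] → A
ticket_id=702: severity='low' → inner[age_days >= 26] → G
ticket_id=703: severity='high' → outer ELSE → D
ticket_id=704: severity='low' → inner[ELSE] → K
ticket_id=705: severity='low' → inner[age_days >= 21] → D
ticket_id=706: severity='medium' → outer ELSE → D
ticket_id=707: severity='medium' → outer ELSE → D
ticket_id=708: severity='critical' → inner[sla_hours >= 32] → R
ticket_id=709: severity='high' → outer ELSE → D
ticket_id=710: severity='low' → inner[age_days >= 36] → Q
ticket_id=711: severity='high' → outer ELSE → D
ticket_id=712: severity='medium' → outer ELSE → D
ticket_id=713: severity='high' → outer ELSE → D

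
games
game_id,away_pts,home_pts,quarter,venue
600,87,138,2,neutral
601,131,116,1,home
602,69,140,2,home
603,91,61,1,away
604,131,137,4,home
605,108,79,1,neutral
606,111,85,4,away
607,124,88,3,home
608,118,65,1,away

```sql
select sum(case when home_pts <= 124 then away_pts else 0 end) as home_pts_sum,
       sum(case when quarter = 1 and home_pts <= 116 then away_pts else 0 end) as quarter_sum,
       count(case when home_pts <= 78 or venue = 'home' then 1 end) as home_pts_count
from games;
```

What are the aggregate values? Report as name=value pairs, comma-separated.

home_pts_sum=683, quarter_sum=448, home_pts_count=6

[home_pts_sum: home_pts <= 124]
game_id=600: ✗
game_id=601: ✓ → 131
game_id=602: ✗
game_id=603: ✓ → 91
game_id=604: ✗
game_id=605: ✓ → 108
game_id=606: ✓ → 111
game_id=607: ✓ → 124
game_id=608: ✓ → 118
home_pts_sum = 131 + 91 + 108 + 111 + 124 + 118 = 683
—
[quarter_sum: quarter = 1 and home_pts <= 116]
game_id=600: ✗
game_id=601: ✓ → 131
game_id=602: ✗
game_id=603: ✓ → 91
game_id=604: ✗
game_id=605: ✓ → 108
game_id=606: ✗
game_id=607: ✗
game_id=608: ✓ → 118
quarter_sum = 131 + 91 + 108 + 118 = 448
—
[home_pts_count: home_pts <= 78 or venue = 'home']
game_id=600: ✗
game_id=601: ✓ → 1
game_id=602: ✓ → 1
game_id=603: ✓ → 1
game_id=604: ✓ → 1
game_id=605: ✗
game_id=606: ✗
game_id=607: ✓ → 1
game_id=608: ✓ → 1
home_pts_count = COUNT(1, 1, 1, 1, 1, 1) = 6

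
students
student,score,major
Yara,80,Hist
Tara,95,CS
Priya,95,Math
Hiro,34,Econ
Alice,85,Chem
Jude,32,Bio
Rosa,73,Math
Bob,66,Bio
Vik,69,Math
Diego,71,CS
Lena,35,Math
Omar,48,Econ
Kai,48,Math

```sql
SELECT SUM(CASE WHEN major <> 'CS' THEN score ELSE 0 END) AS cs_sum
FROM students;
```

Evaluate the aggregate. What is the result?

665

student=Yara: ✓ → 80
student=Tara: ✗
student=Priya: ✓ → 95
student=Hiro: ✓ → 34
student=Alice: ✓ → 85
student=Jude: ✓ → 32
student=Rosa: ✓ → 73
student=Bob: ✓ → 66
student=Vik: ✓ → 69
student=Diego: ✗
student=Lena: ✓ → 35
student=Omar: ✓ → 48
student=Kai: ✓ → 48
cs_sum = 80 + 95 + 34 + 85 + 32 + 73 + 66 + 69 + 35 + 48 + 48 = 665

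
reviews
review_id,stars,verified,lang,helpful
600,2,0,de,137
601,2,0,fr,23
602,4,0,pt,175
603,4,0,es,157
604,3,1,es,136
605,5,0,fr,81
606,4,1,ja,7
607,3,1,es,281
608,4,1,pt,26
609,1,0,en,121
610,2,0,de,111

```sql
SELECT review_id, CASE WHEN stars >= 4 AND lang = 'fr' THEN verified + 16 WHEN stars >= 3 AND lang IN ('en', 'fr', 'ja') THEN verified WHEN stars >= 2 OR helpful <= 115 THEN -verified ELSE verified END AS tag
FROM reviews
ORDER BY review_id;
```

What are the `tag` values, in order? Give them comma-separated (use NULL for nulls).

review_id=600: stars >= 2 OR helpful <= 115 → 0
review_id=601: stars >= 2 OR helpful <= 115 → 0
review_id=602: stars >= 2 OR helpful <= 115 → 0
review_id=603: stars >= 2 OR helpful <= 115 → 0
review_id=604: stars >= 2 OR helpful <= 115 → -1
review_id=605: stars >= 4 AND lang = 'fr' → 16
review_id=606: stars >= 3 AND lang IN ('en', 'fr', 'ja') → 1
review_id=607: stars >= 2 OR helpful <= 115 → -1
review_id=608: stars >= 2 OR helpful <= 115 → -1
review_id=609: ELSE → 0
review_id=610: stars >= 2 OR helpful <= 115 → 0

0, 0, 0, 0, -1, 16, 1, -1, -1, 0, 0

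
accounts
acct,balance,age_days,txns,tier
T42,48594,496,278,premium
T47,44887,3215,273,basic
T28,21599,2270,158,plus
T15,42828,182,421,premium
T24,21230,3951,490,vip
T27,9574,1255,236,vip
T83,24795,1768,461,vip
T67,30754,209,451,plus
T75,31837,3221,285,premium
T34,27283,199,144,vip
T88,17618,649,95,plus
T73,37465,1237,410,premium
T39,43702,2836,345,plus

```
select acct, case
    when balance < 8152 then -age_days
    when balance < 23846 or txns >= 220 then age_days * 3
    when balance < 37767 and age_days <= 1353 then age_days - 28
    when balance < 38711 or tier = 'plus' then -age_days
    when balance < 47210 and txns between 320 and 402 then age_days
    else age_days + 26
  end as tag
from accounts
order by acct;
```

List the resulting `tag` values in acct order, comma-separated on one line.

546, 11853, 3765, 6810, 171, 8508, 1488, 9645, 627, 3711, 9663, 5304, 1947

acct=T15: balance < 23846 or txns >= 220 → 546
acct=T24: balance < 23846 or txns >= 220 → 11853
acct=T27: balance < 23846 or txns >= 220 → 3765
acct=T28: balance < 23846 or txns >= 220 → 6810
acct=T34: balance < 37767 and age_days <= 1353 → 171
acct=T39: balance < 23846 or txns >= 220 → 8508
acct=T42: balance < 23846 or txns >= 220 → 1488
acct=T47: balance < 23846 or txns >= 220 → 9645
acct=T67: balance < 23846 or txns >= 220 → 627
acct=T73: balance < 23846 or txns >= 220 → 3711
acct=T75: balance < 23846 or txns >= 220 → 9663
acct=T83: balance < 23846 or txns >= 220 → 5304
acct=T88: balance < 23846 or txns >= 220 → 1947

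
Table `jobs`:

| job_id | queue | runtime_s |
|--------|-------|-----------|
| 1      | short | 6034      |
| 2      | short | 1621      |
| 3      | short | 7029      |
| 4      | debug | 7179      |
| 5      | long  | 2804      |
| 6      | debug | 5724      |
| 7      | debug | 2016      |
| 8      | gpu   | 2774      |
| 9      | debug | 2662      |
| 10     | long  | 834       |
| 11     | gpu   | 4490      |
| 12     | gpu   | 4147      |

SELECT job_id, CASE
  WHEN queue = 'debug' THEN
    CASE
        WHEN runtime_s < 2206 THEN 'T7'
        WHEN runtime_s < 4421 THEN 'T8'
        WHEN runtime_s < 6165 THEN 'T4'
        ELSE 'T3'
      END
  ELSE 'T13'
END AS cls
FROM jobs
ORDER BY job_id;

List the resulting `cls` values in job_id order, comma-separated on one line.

T13, T13, T13, T3, T13, T4, T7, T13, T8, T13, T13, T13

job_id=1: queue='short' → outer ELSE → T13
job_id=2: queue='short' → outer ELSE → T13
job_id=3: queue='short' → outer ELSE → T13
job_id=4: queue='debug' → inner[ELSE] → T3
job_id=5: queue='long' → outer ELSE → T13
job_id=6: queue='debug' → inner[runtime_s < 6165] → T4
job_id=7: queue='debug' → inner[runtime_s < 2206] → T7
job_id=8: queue='gpu' → outer ELSE → T13
job_id=9: queue='debug' → inner[runtime_s < 4421] → T8
job_id=10: queue='long' → outer ELSE → T13
job_id=11: queue='gpu' → outer ELSE → T13
job_id=12: queue='gpu' → outer ELSE → T13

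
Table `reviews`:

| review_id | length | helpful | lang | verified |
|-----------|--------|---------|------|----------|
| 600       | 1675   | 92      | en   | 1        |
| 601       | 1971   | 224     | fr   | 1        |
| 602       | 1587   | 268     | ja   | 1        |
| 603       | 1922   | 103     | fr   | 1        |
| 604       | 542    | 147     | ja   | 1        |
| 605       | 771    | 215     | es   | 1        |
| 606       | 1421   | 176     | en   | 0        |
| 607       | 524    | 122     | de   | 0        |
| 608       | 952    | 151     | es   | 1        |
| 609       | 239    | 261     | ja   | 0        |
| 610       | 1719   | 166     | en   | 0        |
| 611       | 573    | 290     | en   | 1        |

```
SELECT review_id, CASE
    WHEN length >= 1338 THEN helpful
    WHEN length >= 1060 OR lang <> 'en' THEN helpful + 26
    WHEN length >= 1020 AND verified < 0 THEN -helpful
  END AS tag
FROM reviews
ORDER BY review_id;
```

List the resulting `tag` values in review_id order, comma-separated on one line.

92, 224, 268, 103, 173, 241, 176, 148, 177, 287, 166, NULL

review_id=600: length >= 1338 → 92
review_id=601: length >= 1338 → 224
review_id=602: length >= 1338 → 268
review_id=603: length >= 1338 → 103
review_id=604: length >= 1060 OR lang <> 'en' → 173
review_id=605: length >= 1060 OR lang <> 'en' → 241
review_id=606: length >= 1338 → 176
review_id=607: length >= 1060 OR lang <> 'en' → 148
review_id=608: length >= 1060 OR lang <> 'en' → 177
review_id=609: length >= 1060 OR lang <> 'en' → 287
review_id=610: length >= 1338 → 166
review_id=611: (no match → NULL) → NULL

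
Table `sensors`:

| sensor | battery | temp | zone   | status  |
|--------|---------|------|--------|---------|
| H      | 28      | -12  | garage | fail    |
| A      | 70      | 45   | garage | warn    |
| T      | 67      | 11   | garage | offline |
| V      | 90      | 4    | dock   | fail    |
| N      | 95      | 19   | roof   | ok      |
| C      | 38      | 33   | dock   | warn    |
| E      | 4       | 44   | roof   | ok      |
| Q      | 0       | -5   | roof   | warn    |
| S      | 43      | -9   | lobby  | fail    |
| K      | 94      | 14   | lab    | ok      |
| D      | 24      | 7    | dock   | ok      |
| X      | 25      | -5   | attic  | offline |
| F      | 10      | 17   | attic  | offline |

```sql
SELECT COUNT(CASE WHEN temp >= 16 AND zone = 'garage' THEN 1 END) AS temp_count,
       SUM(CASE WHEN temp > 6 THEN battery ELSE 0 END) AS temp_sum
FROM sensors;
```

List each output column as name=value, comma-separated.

[temp_count: temp >= 16 AND zone = 'garage']
sensor=H: ✗
sensor=A: ✓ → 1
sensor=T: ✗
sensor=V: ✗
sensor=N: ✗
sensor=C: ✗
sensor=E: ✗
sensor=Q: ✗
sensor=S: ✗
sensor=K: ✗
sensor=D: ✗
sensor=X: ✗
sensor=F: ✗
temp_count = COUNT(1) = 1
—
[temp_sum: temp > 6]
sensor=H: ✗
sensor=A: ✓ → 70
sensor=T: ✓ → 67
sensor=V: ✗
sensor=N: ✓ → 95
sensor=C: ✓ → 38
sensor=E: ✓ → 4
sensor=Q: ✗
sensor=S: ✗
sensor=K: ✓ → 94
sensor=D: ✓ → 24
sensor=X: ✗
sensor=F: ✓ → 10
temp_sum = 70 + 67 + 95 + 38 + 4 + 94 + 24 + 10 = 402

temp_count=1, temp_sum=402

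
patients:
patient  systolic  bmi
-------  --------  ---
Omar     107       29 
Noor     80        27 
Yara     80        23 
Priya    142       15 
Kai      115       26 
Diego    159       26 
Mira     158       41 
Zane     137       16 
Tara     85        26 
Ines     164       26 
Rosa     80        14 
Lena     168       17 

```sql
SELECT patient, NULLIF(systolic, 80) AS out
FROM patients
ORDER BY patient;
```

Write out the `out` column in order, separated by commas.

patient=Diego: systolic=159 vs 80: differ → 159
patient=Ines: systolic=164 vs 80: differ → 164
patient=Kai: systolic=115 vs 80: differ → 115
patient=Lena: systolic=168 vs 80: differ → 168
patient=Mira: systolic=158 vs 80: differ → 158
patient=Noor: systolic=80 vs 80: equal → NULL
patient=Omar: systolic=107 vs 80: differ → 107
patient=Priya: systolic=142 vs 80: differ → 142
patient=Rosa: systolic=80 vs 80: equal → NULL
patient=Tara: systolic=85 vs 80: differ → 85
patient=Yara: systolic=80 vs 80: equal → NULL
patient=Zane: systolic=137 vs 80: differ → 137

159, 164, 115, 168, 158, NULL, 107, 142, NULL, 85, NULL, 137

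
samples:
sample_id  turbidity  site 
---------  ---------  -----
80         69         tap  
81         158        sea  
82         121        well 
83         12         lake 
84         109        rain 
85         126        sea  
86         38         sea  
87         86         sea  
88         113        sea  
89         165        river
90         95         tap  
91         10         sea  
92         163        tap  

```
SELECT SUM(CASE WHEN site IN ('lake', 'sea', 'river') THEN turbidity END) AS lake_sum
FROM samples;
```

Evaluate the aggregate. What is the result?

sample_id=80: ✗
sample_id=81: ✓ → 158
sample_id=82: ✗
sample_id=83: ✓ → 12
sample_id=84: ✗
sample_id=85: ✓ → 126
sample_id=86: ✓ → 38
sample_id=87: ✓ → 86
sample_id=88: ✓ → 113
sample_id=89: ✓ → 165
sample_id=90: ✗
sample_id=91: ✓ → 10
sample_id=92: ✗
lake_sum = 158 + 12 + 126 + 38 + 86 + 113 + 165 + 10 = 708

708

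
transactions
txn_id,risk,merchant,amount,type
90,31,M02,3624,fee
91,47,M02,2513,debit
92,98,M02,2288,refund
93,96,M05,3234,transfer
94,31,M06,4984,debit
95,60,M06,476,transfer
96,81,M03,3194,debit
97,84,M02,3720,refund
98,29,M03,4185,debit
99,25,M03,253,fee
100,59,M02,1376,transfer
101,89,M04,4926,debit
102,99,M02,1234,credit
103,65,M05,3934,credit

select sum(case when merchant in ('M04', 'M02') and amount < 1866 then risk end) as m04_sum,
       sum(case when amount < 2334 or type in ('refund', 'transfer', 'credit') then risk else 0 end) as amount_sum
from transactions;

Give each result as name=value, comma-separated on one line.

[m04_sum: merchant in ('M04', 'M02') and amount < 1866]
txn_id=90: ✗
txn_id=91: ✗
txn_id=92: ✗
txn_id=93: ✗
txn_id=94: ✗
txn_id=95: ✗
txn_id=96: ✗
txn_id=97: ✗
txn_id=98: ✗
txn_id=99: ✗
txn_id=100: ✓ → 59
txn_id=101: ✗
txn_id=102: ✓ → 99
txn_id=103: ✗
m04_sum = 59 + 99 = 158
—
[amount_sum: amount < 2334 or type in ('refund', 'transfer', 'credit')]
txn_id=90: ✗
txn_id=91: ✗
txn_id=92: ✓ → 98
txn_id=93: ✓ → 96
txn_id=94: ✗
txn_id=95: ✓ → 60
txn_id=96: ✗
txn_id=97: ✓ → 84
txn_id=98: ✗
txn_id=99: ✓ → 25
txn_id=100: ✓ → 59
txn_id=101: ✗
txn_id=102: ✓ → 99
txn_id=103: ✓ → 65
amount_sum = 98 + 96 + 60 + 84 + 25 + 59 + 99 + 65 = 586

m04_sum=158, amount_sum=586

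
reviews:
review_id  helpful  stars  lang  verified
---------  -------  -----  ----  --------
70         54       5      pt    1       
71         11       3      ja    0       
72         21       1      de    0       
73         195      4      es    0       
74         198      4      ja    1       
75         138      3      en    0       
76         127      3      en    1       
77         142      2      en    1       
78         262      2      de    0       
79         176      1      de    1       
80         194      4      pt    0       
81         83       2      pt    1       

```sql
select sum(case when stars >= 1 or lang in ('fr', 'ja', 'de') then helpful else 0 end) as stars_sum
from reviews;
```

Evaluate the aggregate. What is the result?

1601

review_id=70: ✓ → 54
review_id=71: ✓ → 11
review_id=72: ✓ → 21
review_id=73: ✓ → 195
review_id=74: ✓ → 198
review_id=75: ✓ → 138
review_id=76: ✓ → 127
review_id=77: ✓ → 142
review_id=78: ✓ → 262
review_id=79: ✓ → 176
review_id=80: ✓ → 194
review_id=81: ✓ → 83
stars_sum = 54 + 11 + 21 + 195 + 198 + 138 + 127 + 142 + 262 + 176 + 194 + 83 = 1601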